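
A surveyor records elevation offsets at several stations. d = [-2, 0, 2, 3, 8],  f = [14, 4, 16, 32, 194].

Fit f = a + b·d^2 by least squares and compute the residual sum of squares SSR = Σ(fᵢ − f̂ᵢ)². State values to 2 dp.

Forming MᵀM = [[5, 81]; [81, 4209]] and Mᵀf = [260, 12824]ᵀ gives MᵀM·[a, b]ᵀ = Mᵀf.
Determinant 5·4209 − 81² = 14484.
a = (260·4209 − 81·12824)/14484 = 4633/1207; b = (5·12824 − 81·260)/14484 = 10765/3621.
Residuals: -6265/3621, 195/1207, 977/3621, 1696/1207, -385/3621; SSR = 18388/3621.

SSR = 5.08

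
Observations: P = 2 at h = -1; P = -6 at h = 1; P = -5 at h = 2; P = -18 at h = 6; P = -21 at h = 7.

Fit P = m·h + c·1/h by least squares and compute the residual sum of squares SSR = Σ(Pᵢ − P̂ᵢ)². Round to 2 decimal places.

The normal system AᵀA·[m, c]ᵀ = AᵀP is [[91, 5]; [5, 2027/882]]·[m, c]ᵀ = [-273, -33/2]ᵀ.
det = 91·(2027/882) − 5² = 23201/126.
m = ((-273)·(2027/882) − 5·(-33/2))/(23201/126) = -68658/23201; c = (91·(-33/2) − 5·(-273))/(23201/126) = -17199/23201.
Residuals: -39455/23201, -53349/23201, 59821/46402, -5607/46402, -4158/23201; SSR = 458825/46402.

SSR = 9.89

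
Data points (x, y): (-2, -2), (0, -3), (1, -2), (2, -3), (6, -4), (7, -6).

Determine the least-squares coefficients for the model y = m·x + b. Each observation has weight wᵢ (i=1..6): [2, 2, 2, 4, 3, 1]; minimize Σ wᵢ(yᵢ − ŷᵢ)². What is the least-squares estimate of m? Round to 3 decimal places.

m = -0.320

With design matrix M, MᵀWM = [[183, 31]; [31, 14]] and MᵀWy = [-134, -44]ᵀ.
Determinant 183·14 − 31² = 1601.
m = ((-134)·14 − 31·(-44))/1601 = -512/1601; b = (183·(-44) − 31·(-134))/1601 = -3898/1601.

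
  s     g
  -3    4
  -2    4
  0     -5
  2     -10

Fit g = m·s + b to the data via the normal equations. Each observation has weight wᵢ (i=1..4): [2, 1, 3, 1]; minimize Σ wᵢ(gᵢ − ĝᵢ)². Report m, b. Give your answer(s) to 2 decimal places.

Compute the Gram sums: Σwᵢ·s·s = 26, Σwᵢ·s = -6, Σwᵢ·1 = 7.
Right-hand side: Σwᵢ·s·g = -52, Σwᵢ·g = -13.
det = 26·7 − (-6)² = 146.
m = ((-52)·7 − (-6)·(-13))/146 = -221/73; b = (26·(-13) − (-6)·(-52))/146 = -325/73.

m = -3.03, b = -4.45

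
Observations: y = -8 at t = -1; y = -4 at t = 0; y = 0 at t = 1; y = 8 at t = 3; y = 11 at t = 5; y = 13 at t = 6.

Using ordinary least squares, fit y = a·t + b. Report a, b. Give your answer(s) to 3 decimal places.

The normal equations are: 72·a + 14·b = 165;  14·a + 6·b = 20.
(Σt·t = 72, Σt = 14, Σ1 = 6, Σt·y = 165, Σy = 20.)
Determinant 72·6 − 14² = 236.
a = (165·6 − 14·20)/236 = 355/118; b = (72·20 − 14·165)/236 = -435/118.

a = 3.008, b = -3.686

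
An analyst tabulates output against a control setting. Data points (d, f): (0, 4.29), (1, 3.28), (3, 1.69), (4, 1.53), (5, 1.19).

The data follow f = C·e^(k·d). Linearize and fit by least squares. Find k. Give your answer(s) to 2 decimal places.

k = -0.26

With ln fᵢ as the transformed response and dᵢ as the regressor:
Σd = 13.0000, Σ(d)² = 51.0000, Σln f = 3.7681, Σd·ln f = 5.3329.
Normal system: [[51.0000, 13.0000]; [13.0000, 5]]·[k, ln C]ᵀ = [5.3329, 3.7681]ᵀ.
Slope k = (n·Σd·ln f − Σd·Σln f)/(n·Σ(d)² − (Σd)²) = (5·5.3329 − 13.0000·3.7681)/86.0000 = -0.25954; ln C = (Σln f − k·Σd)/n = 1.42843.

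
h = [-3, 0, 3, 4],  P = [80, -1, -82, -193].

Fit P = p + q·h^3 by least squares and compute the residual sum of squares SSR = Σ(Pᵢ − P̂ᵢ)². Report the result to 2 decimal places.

The normal system AᵀA·[p, q]ᵀ = AᵀP is [[4, 64]; [64, 5554]]·[p, q]ᵀ = [-196, -16726]ᵀ.
Determinant 4·5554 − 64² = 18120.
p = ((-196)·5554 − 64·(-16726))/18120 = -1; q = (4·(-16726) − 64·(-196))/18120 = -3.
Residuals: 0, 0, 0, 0; SSR = 0.

SSR = 0.00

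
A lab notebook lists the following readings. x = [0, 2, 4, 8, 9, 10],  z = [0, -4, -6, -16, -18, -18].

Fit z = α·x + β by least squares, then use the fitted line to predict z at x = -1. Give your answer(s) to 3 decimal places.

ẑ = 2.200

The normal system AᵀA·[α, β]ᵀ = Aᵀz is [[265, 33]; [33, 6]]·[α, β]ᵀ = [-502, -62]ᵀ.
Determinant 265·6 − 33² = 501.
α = ((-502)·6 − 33·(-62))/501 = -322/167; β = (265·(-62) − 33·(-502))/501 = 136/501.
At x = -1: ẑ = (-322/167)·(-1) + (136/501)·(1) = 1102/501.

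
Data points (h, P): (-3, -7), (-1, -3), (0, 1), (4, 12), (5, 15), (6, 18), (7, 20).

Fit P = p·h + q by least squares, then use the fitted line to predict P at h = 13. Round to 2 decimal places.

Forming AᵀA = [[136, 18]; [18, 7]] and AᵀP = [395, 56]ᵀ gives AᵀA·[p, q]ᵀ = AᵀP.
Determinant 136·7 − 18² = 628.
p = (395·7 − 18·56)/628 = 1757/628; q = (136·56 − 18·395)/628 = 253/314.
At h = 13: P̂ = (1757/628)·(13) + (253/314)·(1) = 23347/628.

P̂ = 37.18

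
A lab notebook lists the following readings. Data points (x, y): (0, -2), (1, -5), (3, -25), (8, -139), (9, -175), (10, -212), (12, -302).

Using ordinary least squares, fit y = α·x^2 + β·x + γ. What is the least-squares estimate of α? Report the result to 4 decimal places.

With design matrix M, MᵀM = [[41475, 3997, 399]; [3997, 399, 43]; [399, 43, 7]] and Mᵀy = [-87989, -8511, -860]ᵀ.
Row-reducing yields α = -925887/476098, β = -111749/68014, γ = -65091/34007.

α = -1.9447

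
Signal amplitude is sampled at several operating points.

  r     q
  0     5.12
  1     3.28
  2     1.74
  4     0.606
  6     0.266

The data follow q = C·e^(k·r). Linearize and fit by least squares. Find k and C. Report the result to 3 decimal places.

Taking logs, ln q = k·r + ln C, so regress ln q on r.
AᵀA = [[57.0000, 13.0000]; [13.0000, 5]], rhs = [-7.6534, 1.5497]ᵀ  (here Σr = 13.0000, Σ(r)² = 57.0000, Σln q = 1.5497, Σr·ln q = -7.6534).
Slope k = (n·Σr·ln q − Σr·Σln q)/(n·Σ(r)² − (Σr)²) = (5·-7.6534 − 13.0000·1.5497)/116.0000 = -0.50357; ln C = (Σln q − k·Σr)/n = 1.61923, so C = exp(1.61923) = 5.04919.

k = -0.504, C = 5.049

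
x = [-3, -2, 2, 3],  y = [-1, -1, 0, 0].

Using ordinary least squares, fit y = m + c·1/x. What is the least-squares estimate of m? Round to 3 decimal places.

m = -0.500

From the data, Σ1 = 4, Σ1/x = 0, Σ1/x·1/x = 13/18.
Moment sums: Σy = -2, Σ1/x·y = 5/6.
Normal equations: [[4, 0]; [0, 13/18]]·[m, c]ᵀ = [-2, 5/6]ᵀ.
det = 4·(13/18) − 0² = 26/9.
m = ((-2)·(13/18) − 0·(5/6))/(26/9) = -1/2; c = (4·(5/6) − 0·(-2))/(26/9) = 15/13.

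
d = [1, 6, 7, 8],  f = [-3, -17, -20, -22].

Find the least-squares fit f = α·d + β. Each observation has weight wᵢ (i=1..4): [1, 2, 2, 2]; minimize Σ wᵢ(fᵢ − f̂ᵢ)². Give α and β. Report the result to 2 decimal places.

α = -2.75, β = -0.42

Entries of XᵀWX: Σwᵢ·d·d = 299, Σwᵢ·d = 43, Σwᵢ·1 = 7.
Moment sums: Σwᵢ·d·f = -839, Σwᵢ·f = -121.
So XᵀWX·[α, β]ᵀ = XᵀWf: [[299, 43]; [43, 7]]·[α, β]ᵀ = [-839, -121]ᵀ.
Eliminating β: 7·(row 1) − 43·(row 2) gives 244·α = 7·(-839) − 43·(-121) = -670, so α = -335/122.
Then β = ((-121) − 43·(-335/122))/7 = -51/122.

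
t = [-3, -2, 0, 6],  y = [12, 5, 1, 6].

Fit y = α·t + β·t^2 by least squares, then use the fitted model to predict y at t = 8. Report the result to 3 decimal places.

Setting ∂/∂α … = 0 gives: 49·α + 181·β = -10;  181·α + 1393·β = 344.
Determinant 49·1393 − 181² = 35496.
α = ((-10)·1393 − 181·344)/35496 = -249/116; β = (49·344 − 181·(-10))/35496 = 61/116.
At t = 8: ŷ = (-249/116)·(8) + (61/116)·(64) = 478/29.

ŷ = 16.483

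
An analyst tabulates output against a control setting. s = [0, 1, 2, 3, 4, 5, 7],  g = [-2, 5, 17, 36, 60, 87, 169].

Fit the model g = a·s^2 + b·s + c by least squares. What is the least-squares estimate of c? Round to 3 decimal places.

Setting ∂/∂a … = 0 gives: 3380·a + 568·b + 104·c = 11813;  568·a + 104·b + 22·c = 2005;  104·a + 22·b + 7·c = 372.
Solving the 3×3 system (Gaussian elimination) gives a = 133/44, b = 135/44, c = -31/22.

c = -1.409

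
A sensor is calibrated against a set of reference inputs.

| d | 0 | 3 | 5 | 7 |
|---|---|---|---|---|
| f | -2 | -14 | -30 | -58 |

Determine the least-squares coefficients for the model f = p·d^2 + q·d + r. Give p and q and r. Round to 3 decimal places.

p = -1.071, q = -0.420, r = -2.205

With design matrix A, AᵀA = [[3107, 495, 83]; [495, 83, 15]; [83, 15, 4]] and Aᵀf = [-3718, -598, -104]ᵀ.
Row-reducing yields p = -1755/1639, q = -689/1639, r = -3614/1639.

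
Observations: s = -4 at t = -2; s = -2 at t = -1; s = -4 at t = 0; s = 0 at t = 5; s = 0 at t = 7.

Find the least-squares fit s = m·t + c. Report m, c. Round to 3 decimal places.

m = 0.446, c = -2.803

Setting ∂/∂m … = 0 gives: 79·m + 9·c = 10;  9·m + 5·c = -10.
Δ = 79·5 − 9² = 314.
m = (10·5 − 9·(-10))/314 = 70/157; c = (79·(-10) − 9·10)/314 = -440/157.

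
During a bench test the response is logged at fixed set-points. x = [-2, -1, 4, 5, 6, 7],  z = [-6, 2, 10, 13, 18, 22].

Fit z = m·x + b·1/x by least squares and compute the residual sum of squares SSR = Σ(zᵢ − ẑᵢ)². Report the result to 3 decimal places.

The normal system MᵀM·[m, b]ᵀ = Mᵀz is [[131, 6]; [6, 247081/176400]]·[m, b]ᵀ = [377, 857/70]ᵀ.
det = 131·(247081/176400) − 6² = 26017211/176400.
m = (377·(247081/176400) − 6·(857/70))/(26017211/176400) = 80191697/26017211; b = (131·(857/70) − 6·377)/(26017211/176400) = -116103960/26017211.
Residuals: -53771852/26017211, 16122159/26017211, -31568688/26017211, -39513950/26017211, 6510276/26017211, 27623043/26017211; SSR = 250399114/26017211.

SSR = 9.624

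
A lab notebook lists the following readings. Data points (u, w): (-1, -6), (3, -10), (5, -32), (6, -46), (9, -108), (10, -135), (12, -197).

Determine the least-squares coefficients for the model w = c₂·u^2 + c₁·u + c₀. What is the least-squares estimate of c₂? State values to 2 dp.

With design matrix M, MᵀM = [[39300, 3824, 396]; [3824, 396, 44]; [396, 44, 7]] and Mᵀw = [-53168, -5146, -534]ᵀ.
Row-reducing yields c₂ = -154574/103349, c₁ = 358349/206698, c₀ = -265820/103349.

c₂ = -1.50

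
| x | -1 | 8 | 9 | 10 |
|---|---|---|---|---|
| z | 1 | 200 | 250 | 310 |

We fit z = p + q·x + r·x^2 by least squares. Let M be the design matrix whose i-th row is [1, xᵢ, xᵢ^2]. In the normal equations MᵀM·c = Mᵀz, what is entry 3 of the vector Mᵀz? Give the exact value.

Entry 3 ↔ basis x^2, so (Mᵀz)_{3} = Σᵢ (x^2)·zᵢ = (1)·(1) + (64)·(200) + (81)·(250) + (100)·(310) = 64051.

64051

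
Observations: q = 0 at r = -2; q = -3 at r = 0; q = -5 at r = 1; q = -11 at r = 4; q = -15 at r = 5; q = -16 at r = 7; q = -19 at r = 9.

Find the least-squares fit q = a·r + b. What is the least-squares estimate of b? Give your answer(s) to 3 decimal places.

b = -3.622

Sums needed: Σr·r = 176, Σr = 24, Σ1 = 7.
And Σr·q = -407, Σq = -69.
Normal equations: [[176, 24]; [24, 7]]·[a, b]ᵀ = [-407, -69]ᵀ.
Eliminating b: 7·(row 1) − 24·(row 2) gives 656·a = 7·(-407) − 24·(-69) = -1193, so a = -1193/656.
Then b = ((-69) − 24·(-1193/656))/7 = -297/82.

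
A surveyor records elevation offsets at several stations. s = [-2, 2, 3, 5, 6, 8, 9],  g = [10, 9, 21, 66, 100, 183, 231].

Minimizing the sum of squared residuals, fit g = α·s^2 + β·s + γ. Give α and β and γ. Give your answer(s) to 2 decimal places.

α = 2.98, β = -0.73, γ = -3.08

MᵀM·[α, β, γ]ᵀ = Mᵀg reads: 12691·α + 1609·β + 223·γ = 35938;  1609·α + 223·β + 31·γ = 4534;  223·α + 31·β + 7·γ = 620.
(Σs^2·s^2 = 12691, Σs^2·s = 1609, Σs^2 = 223, Σs·s = 223, Σs = 31, Σ1 = 7, Σs^2·g = 35938, Σs·g = 4534, Σg = 620.)
Inverting the 3×3 Gram matrix, [α, β, γ]ᵀ = [6443/2163, -13203/18025, -166478/54075]ᵀ.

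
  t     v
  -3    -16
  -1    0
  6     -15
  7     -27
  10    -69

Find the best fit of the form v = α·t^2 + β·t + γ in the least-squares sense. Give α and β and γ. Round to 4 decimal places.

AᵀA·[α, β, γ]ᵀ = Aᵀv reads: 13779·α + 1531·β + 195·γ = -8907;  1531·α + 195·β + 19·γ = -921;  195·α + 19·β + 5·γ = -127.
(Σt^2·t^2 = 13779, Σt^2·t = 1531, Σt^2 = 195, Σt·t = 195, Σt = 19, Σ1 = 5, Σt^2·v = -8907, Σt·v = -921, Σv = -127.)
Inverting the 3×3 Gram matrix, [α, β, γ]ᵀ = [-174019/167584, 521223/167584, 137365/41896]ᵀ.

α = -1.0384, β = 3.1102, γ = 3.2787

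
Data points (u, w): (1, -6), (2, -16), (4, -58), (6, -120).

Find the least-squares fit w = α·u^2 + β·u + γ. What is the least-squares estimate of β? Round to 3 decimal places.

With design matrix A, AᵀA = [[1569, 289, 57]; [289, 57, 13]; [57, 13, 4]] and Aᵀw = [-5318, -990, -200]ᵀ.
Inverting the 3×3 Gram matrix, [α, β, γ]ᵀ = [-564/199, -620/199, 102/199]ᵀ.

β = -3.116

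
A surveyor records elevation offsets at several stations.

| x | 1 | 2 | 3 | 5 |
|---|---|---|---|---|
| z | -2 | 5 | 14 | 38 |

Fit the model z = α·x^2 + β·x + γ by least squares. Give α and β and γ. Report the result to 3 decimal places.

From the data, Σx^2·x^2 = 723, Σx^2·x = 161, Σx^2 = 39, Σx·x = 39, Σx = 11, Σ1 = 4.
For Mᵀz: Σx^2·z = 1094, Σx·z = 240, Σz = 55.
So MᵀM·[α, β, γ]ᵀ = Mᵀz: [[723, 161, 39]; [161, 39, 11]; [39, 11, 4]]·[α, β, γ]ᵀ = [1094, 240, 55]ᵀ.
Row-reducing yields α = 1, β = 4, γ = -7.

α = 1.000, β = 4.000, γ = -7.000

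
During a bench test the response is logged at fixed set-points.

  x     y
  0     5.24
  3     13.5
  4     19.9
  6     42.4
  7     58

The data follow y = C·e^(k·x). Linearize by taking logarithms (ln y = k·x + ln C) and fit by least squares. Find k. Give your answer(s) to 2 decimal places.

With ln yᵢ as the transformed response and xᵢ as the regressor:
XᵀX = [[110.0000, 20.0000]; [20.0000, 5]], rhs = [70.6769, 15.0573]ᵀ  (here Σx = 20.0000, Σ(x)² = 110.0000, Σln y = 15.0573, Σx·ln y = 70.6769).
Δ = 110.0000·5 − (20.0000)² = 150.0000; k = (70.6769·5 − 20.0000·15.0573)/150.0000 = 0.34826, ln C = (110.0000·15.0573 − 20.0000·70.6769)/150.0000 = 1.61844.

k = 0.35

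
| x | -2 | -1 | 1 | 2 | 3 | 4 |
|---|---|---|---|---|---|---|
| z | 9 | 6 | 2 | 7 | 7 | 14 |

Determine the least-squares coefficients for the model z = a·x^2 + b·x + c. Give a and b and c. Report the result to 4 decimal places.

With design matrix A, AᵀA = [[371, 91, 35]; [91, 35, 7]; [35, 7, 6]] and Aᵀz = [359, 69, 45]ᵀ.
Row-reducing yields a = 151/168, b = -179/168, c = 7/2.

a = 0.8988, b = -1.0655, c = 3.5000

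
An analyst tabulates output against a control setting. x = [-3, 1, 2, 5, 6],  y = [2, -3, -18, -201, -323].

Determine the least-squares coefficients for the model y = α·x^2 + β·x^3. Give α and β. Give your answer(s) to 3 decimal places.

α = -2.861, β = -1.023

The normal system AᵀA·[α, β]ᵀ = Aᵀy is [[2019, 10691]; [10691, 63075]]·[α, β]ᵀ = [-16710, -95094]ᵀ.
Eliminating β: 63075·(row 1) − 10691·(row 2) gives 13050944·α = 63075·(-16710) − 10691·(-95094) = -37333296, so α = -2333331/815684.
Then β = ((-95094) − 10691·(-2333331/815684))/63075 = -834261/815684.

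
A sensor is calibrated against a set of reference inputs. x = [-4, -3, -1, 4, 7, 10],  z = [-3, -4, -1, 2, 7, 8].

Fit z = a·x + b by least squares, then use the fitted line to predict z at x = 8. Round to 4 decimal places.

ẑ = 6.6049

Entries of AᵀA: Σx·x = 191, Σx = 13, Σ1 = 6.
Moment sums: Σx·z = 162, Σz = 9.
AᵀA·[a, b]ᵀ = Aᵀz becomes [[191, 13]; [13, 6]]·[a, b]ᵀ = [162, 9]ᵀ.
det = 191·6 − 13² = 977.
a = (162·6 − 13·9)/977 = 855/977; b = (191·9 − 13·162)/977 = -387/977.
At x = 8: ẑ = (855/977)·(8) + (-387/977)·(1) = 6453/977.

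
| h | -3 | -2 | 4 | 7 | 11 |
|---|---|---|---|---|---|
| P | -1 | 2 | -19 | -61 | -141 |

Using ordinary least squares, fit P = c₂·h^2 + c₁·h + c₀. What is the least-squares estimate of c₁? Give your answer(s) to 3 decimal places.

AᵀA·[c₂, c₁, c₀]ᵀ = AᵀP reads: 17395·c₂ + 1703·c₁ + 199·c₀ = -20355;  1703·c₂ + 199·c₁ + 17·c₀ = -2055;  199·c₂ + 17·c₁ + 5·c₀ = -220.
(Σh^2·h^2 = 17395, Σh^2·h = 1703, Σh^2 = 199, Σh·h = 199, Σh = 17, Σ1 = 5, Σh^2·P = -20355, Σh·P = -2055, ΣP = -220.)
Inverting the 3×3 Gram matrix, [c₂, c₁, c₀]ᵀ = [-246895/236954, -398625/236954, 377885/118477]ᵀ.

c₁ = -1.682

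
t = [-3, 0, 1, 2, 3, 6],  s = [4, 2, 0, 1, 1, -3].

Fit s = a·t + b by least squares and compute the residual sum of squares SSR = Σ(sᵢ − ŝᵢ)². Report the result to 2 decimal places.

SSR = 3.62

Normal-equation sums: Σt·t = 59, Σt = 9, Σ1 = 6.
For Aᵀs: Σt·s = -25, Σs = 5.
AᵀA·[a, b]ᵀ = Aᵀs becomes [[59, 9]; [9, 6]]·[a, b]ᵀ = [-25, 5]ᵀ.
det = 59·6 − 9² = 273.
a = ((-25)·6 − 9·5)/273 = -5/7; b = (59·5 − 9·(-25))/273 = 40/21.
Residuals: -1/21, 2/21, -25/21, 11/21, 26/21, -13/21; SSR = 76/21.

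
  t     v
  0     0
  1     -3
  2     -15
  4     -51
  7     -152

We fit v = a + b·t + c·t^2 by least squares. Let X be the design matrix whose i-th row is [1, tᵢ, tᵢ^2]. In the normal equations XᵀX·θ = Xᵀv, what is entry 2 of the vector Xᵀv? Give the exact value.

Entry 2 ↔ basis t, so (Xᵀv)_{2} = Σᵢ (t)·vᵢ = (0)·(0) + (1)·(-3) + (2)·(-15) + (4)·(-51) + (7)·(-152) = -1301.

-1301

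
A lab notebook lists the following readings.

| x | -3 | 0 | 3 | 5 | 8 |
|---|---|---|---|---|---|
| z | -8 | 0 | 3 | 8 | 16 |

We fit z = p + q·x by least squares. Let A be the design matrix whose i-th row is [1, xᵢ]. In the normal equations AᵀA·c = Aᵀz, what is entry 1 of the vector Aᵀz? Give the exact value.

Entry 1 ↔ basis 1, so (Aᵀz)_{1} = Σᵢ zᵢ = (1)·(-8) + (1)·(0) + (1)·(3) + (1)·(8) + (1)·(16) = 19.

19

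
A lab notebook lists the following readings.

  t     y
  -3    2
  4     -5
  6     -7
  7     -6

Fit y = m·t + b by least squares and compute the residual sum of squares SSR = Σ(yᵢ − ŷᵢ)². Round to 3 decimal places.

Entries of AᵀA: Σt·t = 110, Σt = 14, Σ1 = 4.
Right-hand side: Σt·y = -110, Σy = -16.
Eliminating b: 4·(row 1) − 14·(row 2) gives 244·m = 4·(-110) − 14·(-16) = -216, so m = -54/61.
Then b = ((-16) − 14·(-54/61))/4 = -55/61.
Residuals: 15/61, -34/61, -48/61, 67/61; SSR = 134/61.

SSR = 2.197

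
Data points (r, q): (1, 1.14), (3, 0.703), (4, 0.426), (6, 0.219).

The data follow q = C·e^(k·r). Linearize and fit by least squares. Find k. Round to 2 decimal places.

k = -0.34

Taking logs, ln q = k·r + ln C, so regress ln q on r.
XᵀX = [[62.0000, 14.0000]; [14.0000, 4]], rhs = [-13.4515, -2.5934]ᵀ  (here Σr = 14.0000, Σ(r)² = 62.0000, Σln q = -2.5934, Σr·ln q = -13.4515).
Solving (det = 52.0000): k = -0.33652, ln C = 0.52947.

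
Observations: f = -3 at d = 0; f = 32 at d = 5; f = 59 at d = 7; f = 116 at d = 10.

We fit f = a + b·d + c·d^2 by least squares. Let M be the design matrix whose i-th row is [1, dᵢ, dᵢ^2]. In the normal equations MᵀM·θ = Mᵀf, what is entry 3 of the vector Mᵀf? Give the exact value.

15291

Entry 3 ↔ basis d^2, so (Mᵀf)_{3} = Σᵢ (d^2)·fᵢ = (0)·(-3) + (25)·(32) + (49)·(59) + (100)·(116) = 15291.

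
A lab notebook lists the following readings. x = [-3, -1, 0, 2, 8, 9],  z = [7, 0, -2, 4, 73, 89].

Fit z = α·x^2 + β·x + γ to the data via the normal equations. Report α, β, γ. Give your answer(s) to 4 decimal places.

α = 1.0697, β = 0.5236, γ = -1.1555

The normal equations are: 10755·α + 1221·β + 159·γ = 11960;  1221·α + 159·β + 15·γ = 1372;  159·α + 15·β + 6·γ = 171.
(Σx^2·x^2 = 10755, Σx^2·x = 1221, Σx^2 = 159, Σx·x = 159, Σx = 15, Σ1 = 6, Σx^2·z = 11960, Σx·z = 1372, Σz = 171.)
Inverting the 3×3 Gram matrix, [α, β, γ]ᵀ = [4621/4320, 20359/38880, -22463/19440]ᵀ.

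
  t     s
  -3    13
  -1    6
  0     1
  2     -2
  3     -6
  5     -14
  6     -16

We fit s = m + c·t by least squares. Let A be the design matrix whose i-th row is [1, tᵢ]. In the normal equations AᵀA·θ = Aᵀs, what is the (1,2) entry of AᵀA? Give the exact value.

Row 1 ↔ basis 1, column 2 ↔ basis t, so (AᵀA)_{1,2} = Σᵢ t = (1)·(-3) + (1)·(-1) + (1)·(0) + (1)·(2) + (1)·(3) + (1)·(5) + (1)·(6) = 12.

12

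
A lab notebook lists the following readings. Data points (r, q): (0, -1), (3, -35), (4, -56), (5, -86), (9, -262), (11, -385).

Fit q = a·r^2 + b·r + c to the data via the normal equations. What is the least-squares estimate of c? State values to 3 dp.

From the data, Σr^2·r^2 = 22164, Σr^2·r = 2276, Σr^2 = 252, Σr·r = 252, Σr = 32, Σ1 = 6.
Moment sums: Σr^2·q = -71168, Σr·q = -7352, Σq = -825.
Normal equations: [[22164, 2276, 252]; [2276, 252, 32]; [252, 32, 6]]·[a, b, c]ᵀ = [-71168, -7352, -825]ᵀ.
Inverting the 3×3 Gram matrix, [a, b, c]ᵀ = [-82075/27456, -18673/9152, -1331/1248]ᵀ.

c = -1.067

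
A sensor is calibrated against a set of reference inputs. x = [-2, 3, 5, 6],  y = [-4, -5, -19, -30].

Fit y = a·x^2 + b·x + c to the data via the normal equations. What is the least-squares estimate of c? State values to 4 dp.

Entries of AᵀA: Σx^2·x^2 = 2018, Σx^2·x = 360, Σx^2 = 74, Σx·x = 74, Σx = 12, Σ1 = 4.
For Aᵀy: Σx^2·y = -1616, Σx·y = -282, Σy = -58.
So AᵀA·[a, b, c]ᵀ = Aᵀy: [[2018, 360, 74]; [360, 74, 12]; [74, 12, 4]]·[a, b, c]ᵀ = [-1616, -282, -58]ᵀ.
Row-reducing yields a = -2865/2809, b = 2421/2809, c = 5009/2809.

c = 1.7832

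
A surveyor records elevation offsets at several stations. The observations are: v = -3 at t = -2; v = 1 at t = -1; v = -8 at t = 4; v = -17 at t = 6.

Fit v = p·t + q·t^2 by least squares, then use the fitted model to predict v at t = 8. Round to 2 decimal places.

v̂ = -30.85

Compute the Gram sums: Σt·t = 57, Σt·t^2 = 271, Σt^2·t^2 = 1569.
Moment sums: Σt·v = -129, Σt^2·v = -751.
So AᵀA·[p, q]ᵀ = Aᵀv: [[57, 271]; [271, 1569]]·[p, q]ᵀ = [-129, -751]ᵀ.
det = 57·1569 − 271² = 15992.
p = ((-129)·1569 − 271·(-751))/15992 = 140/1999; q = (57·(-751) − 271·(-129))/15992 = -981/1999.
At t = 8: v̂ = (140/1999)·(8) + (-981/1999)·(64) = -61664/1999.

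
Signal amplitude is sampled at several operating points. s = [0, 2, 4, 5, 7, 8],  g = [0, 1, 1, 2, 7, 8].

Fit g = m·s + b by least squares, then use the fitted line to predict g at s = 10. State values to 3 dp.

ĝ = 9.000

The normal equations are: 158·m + 26·b = 129;  26·m + 6·b = 19.
(Σs·s = 158, Σs = 26, Σ1 = 6, Σs·g = 129, Σg = 19.)
Eliminating b: 6·(row 1) − 26·(row 2) gives 272·m = 6·129 − 26·19 = 280, so m = 35/34.
Then b = (19 − 26·(35/34))/6 = -22/17.
At s = 10: ĝ = (35/34)·(10) + (-22/17)·(1) = 9.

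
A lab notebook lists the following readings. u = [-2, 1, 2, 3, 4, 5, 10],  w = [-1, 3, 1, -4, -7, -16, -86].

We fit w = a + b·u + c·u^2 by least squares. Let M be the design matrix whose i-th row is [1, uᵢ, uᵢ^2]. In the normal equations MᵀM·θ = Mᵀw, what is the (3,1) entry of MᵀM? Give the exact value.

159

Row 3 ↔ basis u^2, column 1 ↔ basis 1, so (MᵀM)_{3,1} = Σᵢ u^2 = (4)·(1) + (1)·(1) + (4)·(1) + (9)·(1) + (16)·(1) + (25)·(1) + (100)·(1) = 159.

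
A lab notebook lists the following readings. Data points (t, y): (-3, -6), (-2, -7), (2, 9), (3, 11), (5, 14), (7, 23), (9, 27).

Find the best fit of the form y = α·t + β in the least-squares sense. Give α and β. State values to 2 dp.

Sums needed: Σt·t = 181, Σt = 21, Σ1 = 7.
And Σt·y = 557, Σy = 71.
det = 181·7 − 21² = 826.
α = (557·7 − 21·71)/826 = 172/59; β = (181·71 − 21·557)/826 = 577/413.

α = 2.92, β = 1.40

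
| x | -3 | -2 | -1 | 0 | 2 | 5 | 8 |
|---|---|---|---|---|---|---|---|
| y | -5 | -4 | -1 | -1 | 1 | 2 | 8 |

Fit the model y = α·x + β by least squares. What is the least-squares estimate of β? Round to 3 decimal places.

β = -1.347

Compute the Gram sums: Σx·x = 107, Σx = 9, Σ1 = 7.
And Σx·y = 100, Σy = 0.
Determinant 107·7 − 9² = 668.
α = (100·7 − 9·0)/668 = 175/167; β = (107·0 − 9·100)/668 = -225/167.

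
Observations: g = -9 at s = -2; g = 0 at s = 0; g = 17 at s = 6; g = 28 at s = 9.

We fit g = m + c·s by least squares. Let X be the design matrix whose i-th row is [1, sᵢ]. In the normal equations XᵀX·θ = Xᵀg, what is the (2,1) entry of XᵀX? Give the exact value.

13

Row 2 ↔ basis s, column 1 ↔ basis 1, so (XᵀX)_{2,1} = Σᵢ s = (-2)·(1) + (0)·(1) + (6)·(1) + (9)·(1) = 13.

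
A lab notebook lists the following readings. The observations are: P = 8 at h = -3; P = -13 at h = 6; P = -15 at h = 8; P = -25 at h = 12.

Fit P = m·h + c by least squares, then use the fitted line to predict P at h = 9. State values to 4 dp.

P̂ = -18.3354

Entries of MᵀM: Σh·h = 253, Σh = 23, Σ1 = 4.
For MᵀP: Σh·P = -522, ΣP = -45.
Eliminating c: 4·(row 1) − 23·(row 2) gives 483·m = 4·(-522) − 23·(-45) = -1053, so m = -351/161.
Then c = ((-45) − 23·(-351/161))/4 = 9/7.
At h = 9: P̂ = (-351/161)·(9) + (9/7)·(1) = -2952/161.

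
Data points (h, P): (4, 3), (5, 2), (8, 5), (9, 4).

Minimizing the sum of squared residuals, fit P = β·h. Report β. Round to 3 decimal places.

Sums needed: Σh·h = 186.
Right-hand side: Σh·P = 98.
MᵀM·[β]ᵀ = MᵀP becomes [[186]]·[β]ᵀ = [98]ᵀ.
Hence β = 98 / 186 ≈ 0.526882.

β = 0.527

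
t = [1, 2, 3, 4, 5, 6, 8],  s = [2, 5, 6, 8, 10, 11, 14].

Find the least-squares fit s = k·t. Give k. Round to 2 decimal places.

The normal equations are: 155·k = 290.
(Σt·t = 155, Σt·s = 290.)
k = 290/155 = 1.87097.

k = 1.87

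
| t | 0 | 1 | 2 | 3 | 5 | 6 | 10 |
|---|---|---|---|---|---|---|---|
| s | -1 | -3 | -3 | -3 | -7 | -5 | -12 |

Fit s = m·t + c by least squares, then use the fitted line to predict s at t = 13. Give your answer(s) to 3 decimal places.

ŝ = -14.129

Entries of MᵀM: Σt·t = 175, Σt = 27, Σ1 = 7.
For Mᵀs: Σt·s = -203, Σs = -34.
MᵀM·[m, c]ᵀ = Mᵀs becomes [[175, 27]; [27, 7]]·[m, c]ᵀ = [-203, -34]ᵀ.
det = 175·7 − 27² = 496.
m = ((-203)·7 − 27·(-34))/496 = -503/496; c = (175·(-34) − 27·(-203))/496 = -469/496.
At t = 13: ŝ = (-503/496)·(13) + (-469/496)·(1) = -438/31.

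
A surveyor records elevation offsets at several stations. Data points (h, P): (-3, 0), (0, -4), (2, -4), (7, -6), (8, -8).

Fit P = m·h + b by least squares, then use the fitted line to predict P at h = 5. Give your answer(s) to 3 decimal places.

Sums needed: Σh·h = 126, Σh = 14, Σ1 = 5.
And Σh·P = -114, ΣP = -22.
Δ = 126·5 − 14² = 434.
m = ((-114)·5 − 14·(-22))/434 = -131/217; b = (126·(-22) − 14·(-114))/434 = -84/31.
At h = 5: P̂ = (-131/217)·(5) + (-84/31)·(1) = -1243/217.

P̂ = -5.728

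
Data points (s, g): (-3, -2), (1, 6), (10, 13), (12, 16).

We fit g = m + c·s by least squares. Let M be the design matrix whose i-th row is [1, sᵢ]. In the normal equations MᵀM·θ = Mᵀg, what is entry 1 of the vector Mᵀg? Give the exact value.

33

Entry 1 ↔ basis 1, so (Mᵀg)_{1} = Σᵢ gᵢ = (1)·(-2) + (1)·(6) + (1)·(13) + (1)·(16) = 33.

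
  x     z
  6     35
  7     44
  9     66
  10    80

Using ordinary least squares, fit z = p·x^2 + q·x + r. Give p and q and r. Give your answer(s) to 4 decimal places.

p = 0.8333, q = -2.1333, r = 17.9000

The normal system AᵀA·[p, q, r]ᵀ = Aᵀz is [[20258, 2288, 266]; [2288, 266, 32]; [266, 32, 4]]·[p, q, r]ᵀ = [16762, 1912, 225]ᵀ.
Row-reducing yields p = 5/6, q = -32/15, r = 179/10.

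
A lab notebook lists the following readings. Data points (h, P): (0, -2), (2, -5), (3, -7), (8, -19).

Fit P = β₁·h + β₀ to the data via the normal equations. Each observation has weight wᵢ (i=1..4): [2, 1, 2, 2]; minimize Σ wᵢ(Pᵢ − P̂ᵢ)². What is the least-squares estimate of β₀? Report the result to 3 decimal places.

Entries of MᵀWM: Σwᵢ·h·h = 150, Σwᵢ·h = 24, Σwᵢ·1 = 7.
Right-hand side: Σwᵢ·h·P = -356, Σwᵢ·P = -61.
Δ = 150·7 − 24² = 474.
β₁ = ((-356)·7 − 24·(-61))/474 = -514/237; β₀ = (150·(-61) − 24·(-356))/474 = -101/79.

β₀ = -1.278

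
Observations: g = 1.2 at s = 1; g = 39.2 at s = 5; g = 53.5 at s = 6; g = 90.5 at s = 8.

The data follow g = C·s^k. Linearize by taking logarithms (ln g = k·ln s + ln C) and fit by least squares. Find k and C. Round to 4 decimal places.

k = 2.1035, C = 1.2238

Linearized form: ln g = k·ln s + ln C. From the 4 transformed points,
Σln s = 5.4806, Σ(ln s)² = 10.1248, Σln g = 12.3360, Σln s·ln g = 22.4038.
Normal system: [[10.1248, 5.4806]; [5.4806, 4]]·[k, ln C]ᵀ = [22.4038, 12.3360]ᵀ.
Solving (det = 10.4617): k = 2.10346, ln C = 0.20194, so C = exp(0.20194) = 1.22377.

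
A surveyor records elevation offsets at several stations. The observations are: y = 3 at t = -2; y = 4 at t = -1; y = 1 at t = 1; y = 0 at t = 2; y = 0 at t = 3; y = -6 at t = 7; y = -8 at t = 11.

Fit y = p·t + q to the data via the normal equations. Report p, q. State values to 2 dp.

p = -0.96, q = 2.02

From the data, Σt·t = 189, Σt = 21, Σ1 = 7.
Right-hand side: Σt·y = -139, Σy = -6.
AᵀA·[p, q]ᵀ = Aᵀy becomes [[189, 21]; [21, 7]]·[p, q]ᵀ = [-139, -6]ᵀ.
Δ = 189·7 − 21² = 882.
p = ((-139)·7 − 21·(-6))/882 = -121/126; q = (189·(-6) − 21·(-139))/882 = 85/42.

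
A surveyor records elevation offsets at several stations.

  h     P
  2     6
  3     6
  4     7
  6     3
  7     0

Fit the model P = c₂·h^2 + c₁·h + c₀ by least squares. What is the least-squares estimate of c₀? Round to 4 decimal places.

From the data, Σh^2·h^2 = 4050, Σh^2·h = 658, Σh^2 = 114, Σh·h = 114, Σh = 22, Σ1 = 5.
Moment sums: Σh^2·P = 298, Σh·P = 76, ΣP = 22.
Normal equations: [[4050, 658, 114]; [658, 114, 22]; [114, 22, 5]]·[c₂, c₁, c₀]ᵀ = [298, 76, 22]ᵀ.
Inverting the 3×3 Gram matrix, [c₂, c₁, c₀]ᵀ = [-311/616, 2083/616, 159/154]ᵀ.

c₀ = 1.0325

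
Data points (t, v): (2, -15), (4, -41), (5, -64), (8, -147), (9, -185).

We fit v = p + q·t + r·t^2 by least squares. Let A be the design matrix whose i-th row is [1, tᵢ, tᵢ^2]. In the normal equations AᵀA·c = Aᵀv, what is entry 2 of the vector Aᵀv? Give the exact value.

Entry 2 ↔ basis t, so (Aᵀv)_{2} = Σᵢ (t)·vᵢ = (2)·(-15) + (4)·(-41) + (5)·(-64) + (8)·(-147) + (9)·(-185) = -3355.

-3355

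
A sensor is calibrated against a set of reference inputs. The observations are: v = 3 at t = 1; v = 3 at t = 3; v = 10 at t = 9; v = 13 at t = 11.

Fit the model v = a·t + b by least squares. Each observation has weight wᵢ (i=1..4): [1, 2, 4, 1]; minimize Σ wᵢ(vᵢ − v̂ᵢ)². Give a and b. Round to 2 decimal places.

a = 1.06, b = 0.59

Compute the Gram sums: Σwᵢ·t·t = 464, Σwᵢ·t = 54, Σwᵢ·1 = 8.
Right-hand side: Σwᵢ·t·v = 524, Σwᵢ·v = 62.
AᵀWA·[a, b]ᵀ = AᵀWv becomes [[464, 54]; [54, 8]]·[a, b]ᵀ = [524, 62]ᵀ.
Determinant 464·8 − 54² = 796.
a = (524·8 − 54·62)/796 = 211/199; b = (464·62 − 54·524)/796 = 118/199.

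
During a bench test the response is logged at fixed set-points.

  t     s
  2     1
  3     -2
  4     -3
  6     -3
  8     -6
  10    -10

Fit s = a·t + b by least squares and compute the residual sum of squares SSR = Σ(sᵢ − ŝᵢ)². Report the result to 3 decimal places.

SSR = 5.986

MᵀM·[a, b]ᵀ = Mᵀs reads: 229·a + 33·b = -182;  33·a + 6·b = -23.
Δ = 229·6 − 33² = 285.
a = ((-182)·6 − 33·(-23))/285 = -111/95; b = (229·(-23) − 33·(-182))/285 = 739/285.
Residuals: 212/285, -62/57, -262/285, 404/285, 43/57, -259/285; SSR = 1706/285.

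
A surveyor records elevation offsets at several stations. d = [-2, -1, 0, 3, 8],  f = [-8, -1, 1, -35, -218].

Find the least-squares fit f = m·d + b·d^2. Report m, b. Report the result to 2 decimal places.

Compute the Gram sums: Σd·d = 78, Σd·d^2 = 530, Σd^2·d^2 = 4194.
Moment sums: Σd·f = -1832, Σd^2·f = -14300.
XᵀX·[m, b]ᵀ = Xᵀf becomes [[78, 530]; [530, 4194]]·[m, b]ᵀ = [-1832, -14300]ᵀ.
Determinant 78·4194 − 530² = 46232.
m = ((-1832)·4194 − 530·(-14300))/46232 = -13051/5779; b = (78·(-14300) − 530·(-1832))/46232 = -18055/5779.

m = -2.26, b = -3.12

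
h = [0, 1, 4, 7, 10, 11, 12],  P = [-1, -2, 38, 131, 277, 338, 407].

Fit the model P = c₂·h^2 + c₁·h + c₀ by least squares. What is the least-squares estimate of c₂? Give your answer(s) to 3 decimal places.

Sums needed: Σh^2·h^2 = 48035, Σh^2·h = 4467, Σh^2 = 431, Σh·h = 431, Σh = 45, Σ1 = 7.
And Σh^2·P = 134231, Σh·P = 12439, ΣP = 1188.
So XᵀX·[c₂, c₁, c₀]ᵀ = XᵀP: [[48035, 4467, 431]; [4467, 431, 45]; [431, 45, 7]]·[c₂, c₁, c₀]ᵀ = [134231, 12439, 1188]ᵀ.
Solving the 3×3 system (Gaussian elimination) gives c₂ = 255587/84574, c₁ = -193603/84574, c₀ = -69425/42287.

c₂ = 3.022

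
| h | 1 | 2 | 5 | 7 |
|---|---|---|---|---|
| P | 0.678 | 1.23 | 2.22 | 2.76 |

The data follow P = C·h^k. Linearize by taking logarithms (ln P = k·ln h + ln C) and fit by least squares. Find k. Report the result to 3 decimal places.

k = 0.712

Let Y = ln P. Fitting Y = k·ln h + ln C by least squares:
AᵀA = [[6.8573, 4.2485]; [4.2485, 4]], rhs = [3.4026, 1.6311]ᵀ  (here Σln h = 4.2485, Σ(ln h)² = 6.8573, Σln P = 1.6311, Σln h·ln P = 3.4026).
Slope k = (n·Σln h·ln P − Σln h·Σln P)/(n·Σ(ln h)² − (Σln h)²) = (4·3.4026 − 4.2485·1.6311)/9.3795 = 0.71223; ln C = (Σln P − k·Σln h)/n = -0.34869.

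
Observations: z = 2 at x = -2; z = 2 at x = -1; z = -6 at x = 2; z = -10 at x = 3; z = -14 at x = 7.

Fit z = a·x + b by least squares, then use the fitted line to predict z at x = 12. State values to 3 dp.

ẑ = -25.118

With design matrix A, AᵀA = [[67, 9]; [9, 5]] and Aᵀz = [-146, -26]ᵀ.
Eliminating b: 5·(row 1) − 9·(row 2) gives 254·a = 5·(-146) − 9·(-26) = -496, so a = -248/127.
Then b = ((-26) − 9·(-248/127))/5 = -214/127.
At x = 12: ẑ = (-248/127)·(12) + (-214/127)·(1) = -3190/127.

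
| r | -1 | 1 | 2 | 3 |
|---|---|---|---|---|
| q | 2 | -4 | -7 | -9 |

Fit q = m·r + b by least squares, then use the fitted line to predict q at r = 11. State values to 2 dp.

q̂ = -31.80

With design matrix X, XᵀX = [[15, 5]; [5, 4]] and Xᵀq = [-47, -18]ᵀ.
Eliminating b: 4·(row 1) − 5·(row 2) gives 35·m = 4·(-47) − 5·(-18) = -98, so m = -14/5.
Then b = ((-18) − 5·(-14/5))/4 = -1.
At r = 11: q̂ = (-14/5)·(11) + (-1)·(1) = -159/5.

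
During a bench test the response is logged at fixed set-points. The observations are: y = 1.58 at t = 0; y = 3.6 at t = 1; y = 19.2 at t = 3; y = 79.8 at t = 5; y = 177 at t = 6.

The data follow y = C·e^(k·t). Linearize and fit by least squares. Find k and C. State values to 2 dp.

Let Y = ln y. Fitting Y = k·t + ln C by least squares:
Σt = 15.0000, Σ(t)² = 71.0000, Σln y = 14.2489, Σt·ln y = 63.1002.
Equations: 71.0000·k + 15.0000·ln C = 63.1002;  15.0000·k + 5·ln C = 14.2489.
Solving (det = 130.0000): k = 0.78282, ln C = 0.50132, so C = exp(0.50132) = 1.65091.

k = 0.78, C = 1.65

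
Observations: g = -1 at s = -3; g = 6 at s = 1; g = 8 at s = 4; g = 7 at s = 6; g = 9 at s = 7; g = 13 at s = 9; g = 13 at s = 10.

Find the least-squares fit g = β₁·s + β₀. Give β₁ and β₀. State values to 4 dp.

β₁ = 0.9921, β₀ = 3.0383

The normal system AᵀA·[β₁, β₀]ᵀ = Aᵀg is [[292, 34]; [34, 7]]·[β₁, β₀]ᵀ = [393, 55]ᵀ.
Δ = 292·7 − 34² = 888.
β₁ = (393·7 − 34·55)/888 = 881/888; β₀ = (292·55 − 34·393)/888 = 1349/444.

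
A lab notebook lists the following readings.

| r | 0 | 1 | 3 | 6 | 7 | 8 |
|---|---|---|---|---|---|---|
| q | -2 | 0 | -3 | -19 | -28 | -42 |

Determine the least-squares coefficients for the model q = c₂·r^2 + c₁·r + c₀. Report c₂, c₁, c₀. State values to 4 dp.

c₂ = -0.9839, c₁ = 3.0298, c₀ = -2.2178

Sums needed: Σr^2·r^2 = 7875, Σr^2·r = 1099, Σr^2 = 159, Σr·r = 159, Σr = 25, Σ1 = 6.
Moment sums: Σr^2·q = -4771, Σr·q = -655, Σq = -94.
Solving the 3×3 system (Gaussian elimination) gives c₂ = -2015/2048, c₁ = 6205/2048, c₀ = -2271/1024.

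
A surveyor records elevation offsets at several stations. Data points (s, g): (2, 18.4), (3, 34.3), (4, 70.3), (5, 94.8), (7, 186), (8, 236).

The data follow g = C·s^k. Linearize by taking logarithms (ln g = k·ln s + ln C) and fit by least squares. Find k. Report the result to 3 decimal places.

Taking logs, ln g = k·ln s + ln C, so regress ln g on ln s.
Sums: Σln s = 8.8128, Σ(ln s)² = 14.3101, Σln g = 25.9416, Σln s·ln g = 40.6544.
Normal system: [[14.3101, 8.8128]; [8.8128, 6]]·[k, ln C]ᵀ = [40.6544, 25.9416]ᵀ.
Solving (det = 8.1947): k = 1.86790, ln C = 1.58001.

k = 1.868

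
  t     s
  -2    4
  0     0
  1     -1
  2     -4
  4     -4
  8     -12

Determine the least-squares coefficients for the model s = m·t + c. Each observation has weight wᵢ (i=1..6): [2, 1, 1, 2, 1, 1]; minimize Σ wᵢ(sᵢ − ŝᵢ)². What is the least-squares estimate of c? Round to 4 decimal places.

Normal-equation sums: Σwᵢ·t·t = 97, Σwᵢ·t = 13, Σwᵢ·1 = 8.
Right-hand side: Σwᵢ·t·s = -145, Σwᵢ·s = -17.
So XᵀWX·[m, c]ᵀ = XᵀWs: [[97, 13]; [13, 8]]·[m, c]ᵀ = [-145, -17]ᵀ.
Eliminating c: 8·(row 1) − 13·(row 2) gives 607·m = 8·(-145) − 13·(-17) = -939, so m = -939/607.
Then c = ((-17) − 13·(-939/607))/8 = 236/607.

c = 0.3888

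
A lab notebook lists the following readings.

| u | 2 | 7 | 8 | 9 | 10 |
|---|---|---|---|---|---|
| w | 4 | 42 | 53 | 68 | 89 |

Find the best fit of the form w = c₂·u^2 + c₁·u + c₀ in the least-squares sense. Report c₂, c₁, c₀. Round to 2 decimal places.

c₂ = 1.07, c₁ = -2.36, c₀ = 4.59

Normal-equation sums: Σu^2·u^2 = 23074, Σu^2·u = 2592, Σu^2 = 298, Σu·u = 298, Σu = 36, Σ1 = 5.
Right-hand side: Σu^2·w = 19874, Σu·w = 2228, Σw = 256.
So MᵀM·[c₂, c₁, c₀]ᵀ = Mᵀw: [[23074, 2592, 298]; [2592, 298, 36]; [298, 36, 5]]·[c₂, c₁, c₀]ᵀ = [19874, 2228, 256]ᵀ.
Solving the 3×3 system (Gaussian elimination) gives c₂ = 9177/8599, c₁ = -20302/8599, c₀ = 39494/8599.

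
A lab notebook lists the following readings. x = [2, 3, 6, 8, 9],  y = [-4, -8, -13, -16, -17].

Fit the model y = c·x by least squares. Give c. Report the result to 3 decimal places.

Entries of AᵀA: Σx·x = 194.
For Aᵀy: Σx·y = -391.
c = (-391)/194 = -2.01546.

c = -2.015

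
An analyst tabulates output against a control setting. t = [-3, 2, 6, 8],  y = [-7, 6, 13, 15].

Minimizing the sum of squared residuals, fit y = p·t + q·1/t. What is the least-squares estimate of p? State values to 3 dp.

p = 1.883

Setting ∂/∂p … = 0 gives: 113·p + 4·q = 231;  4·p + (233/576)·q = 75/8.
Eliminating q: (233/576)·(row 1) − 4·(row 2) gives (17113/576)·p = (233/576)·231 − 4·(75/8) = 10741/192, so p = 32223/17113.
Then q = ((75/8) − 4·(32223/17113))/(233/576) = 77976/17113.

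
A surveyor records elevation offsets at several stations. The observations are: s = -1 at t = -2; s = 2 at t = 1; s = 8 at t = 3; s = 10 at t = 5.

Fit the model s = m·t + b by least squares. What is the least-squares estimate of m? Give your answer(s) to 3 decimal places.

m = 1.673

AᵀA·[m, b]ᵀ = Aᵀs reads: 39·m + 7·b = 78;  7·m + 4·b = 19.
Eliminating b: 4·(row 1) − 7·(row 2) gives 107·m = 4·78 − 7·19 = 179, so m = 179/107.
Then b = (19 − 7·(179/107))/4 = 195/107.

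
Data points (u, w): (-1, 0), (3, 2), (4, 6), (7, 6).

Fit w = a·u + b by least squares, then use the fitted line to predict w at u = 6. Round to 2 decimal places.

ŵ = 5.73

Compute the Gram sums: Σu·u = 75, Σu = 13, Σ1 = 4.
And Σu·w = 72, Σw = 14.
XᵀX·[a, b]ᵀ = Xᵀw becomes [[75, 13]; [13, 4]]·[a, b]ᵀ = [72, 14]ᵀ.
Eliminating b: 4·(row 1) − 13·(row 2) gives 131·a = 4·72 − 13·14 = 106, so a = 106/131.
Then b = (14 − 13·(106/131))/4 = 114/131.
At u = 6: ŵ = (106/131)·(6) + (114/131)·(1) = 750/131.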